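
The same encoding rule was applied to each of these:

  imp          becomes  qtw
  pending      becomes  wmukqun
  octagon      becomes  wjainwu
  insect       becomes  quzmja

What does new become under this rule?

The shift depends on letter class: consonant m→t is +7, but vowel i→q is +8. Two shifts are in play — +8 for a/e/i/o/u, +7 for every other letter.
On new: n(cons)+7=u, e(vowel)+8=m, w(cons)+7=d.

umd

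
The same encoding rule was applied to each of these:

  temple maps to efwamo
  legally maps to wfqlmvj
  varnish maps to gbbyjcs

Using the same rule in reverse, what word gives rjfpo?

given

Shifts by position in temple: pos 0: t→e (+11), pos 1: e→f (+1), pos 2: m→w (+10), pos 3: p→a (+11), pos 4: l→m (+1), pos 5: e→o (+10) — repeating every 3. It's a Vigenère-style cipher with numeric key [11,1,10]: position i shifts by key[i mod 3].
Undoing it on rjfpo: r−11=g, j−1=i, f−10=v, p−11=e, o−1=n.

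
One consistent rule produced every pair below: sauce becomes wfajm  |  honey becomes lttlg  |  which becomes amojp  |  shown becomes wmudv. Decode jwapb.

The shift increases by 1 at each position, starting from +4: 4, 5, 6, ….
Reversing it on jwapb: j−4=f, w−5=r, a−6=u, p−7=i, b−8=t.

fruit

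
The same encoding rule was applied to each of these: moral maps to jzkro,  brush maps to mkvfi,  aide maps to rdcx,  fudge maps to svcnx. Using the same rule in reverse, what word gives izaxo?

hotel

m(12)→j(9) and o(14)→z(25) fit y≡21x+17 (mod 26); the inverse of 21 mod 26 is 5. Treating letters as 0–25, the rule is x ↦ 21x + 17 (mod 26).
Reversing it on izaxo: i(8)→5·(8−17)≡7=h; z(25)→5·(25−17)≡14=o; a(0)→5·(0−17)≡19=t; x(23)→5·(23−17)≡4=e; o(14)→5·(14−17)≡11=l (all mod 26).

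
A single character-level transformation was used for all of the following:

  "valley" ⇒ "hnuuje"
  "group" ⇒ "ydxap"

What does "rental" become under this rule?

ujcwna

Two steps: reverse the string, then apply a Caesar shift of +9.
On rental: reverse → latner; then shift: l+9=u, a+9=j, t+9=c, n+9=w, e+9=n, r+9=a.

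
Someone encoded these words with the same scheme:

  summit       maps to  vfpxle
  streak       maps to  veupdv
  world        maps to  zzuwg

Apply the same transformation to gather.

jlwshc

Shifts by position in summit: pos 0: s→v (+3), pos 1: u→f (+11), pos 2: m→p (+3), pos 3: m→x (+11) — repeating every 2. A repeating key of period 2 is used — shifts +3, +11 over and over.
For gather: g+3=j, a+11=l, t+3=w, h+11=s, e+3=h, r+11=c.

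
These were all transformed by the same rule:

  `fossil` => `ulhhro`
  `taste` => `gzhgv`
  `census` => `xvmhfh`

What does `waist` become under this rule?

Each pair mirrors across the alphabet (f↔u, o↔l, s↔h): positions sum to 25. Letters are reflected about the middle of the alphabet (position → 25−position): Atbash.
Applying it to waist: w↔d, a↔z, i↔r, s↔h, t↔g.

dzrhg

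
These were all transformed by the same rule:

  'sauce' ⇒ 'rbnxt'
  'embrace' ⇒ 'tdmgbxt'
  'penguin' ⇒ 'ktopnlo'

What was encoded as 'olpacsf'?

nightly

s(18)→r(17) and a(0)→b(1) fit y≡11x+1 (mod 26); the inverse of 11 mod 26 is 19. Each letter's alphabet position (a=0..z=25) is mapped through 11·x+1 mod 26 — an affine cipher.
Decoding olpacsf: o(14)→19·(14−1)≡13=n; l(11)→19·(11−1)≡8=i; p(15)→19·(15−1)≡6=g; a(0)→19·(0−1)≡7=h; c(2)→19·(2−1)≡19=t; s(18)→19·(18−1)≡11=l; f(5)→19·(5−1)≡24=y (all mod 26).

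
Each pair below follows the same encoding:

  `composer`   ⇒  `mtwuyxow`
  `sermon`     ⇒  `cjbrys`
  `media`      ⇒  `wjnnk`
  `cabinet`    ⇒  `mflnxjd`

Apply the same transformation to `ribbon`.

Shifts by position in composer: pos 0: c→m (+10), pos 1: o→t (+5), pos 2: m→w (+10), pos 3: p→u (+5) — repeating every 2. It's a Vigenère-style cipher with numeric key [10,5]: position i shifts by key[i mod 2].
On ribbon: r+10=b, i+5=n, b+10=l, b+5=g, o+10=y, n+5=s.

bnlgys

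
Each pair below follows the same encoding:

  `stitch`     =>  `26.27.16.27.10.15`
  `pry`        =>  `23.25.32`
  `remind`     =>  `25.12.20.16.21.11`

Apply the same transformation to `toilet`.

Each letter is replaced by its alphabet position (a=1..z=26) + 7.
On toilet: t=20→27, o=15→22, i=9→16, l=12→19, e=5→12, t=20→27.

27.22.16.19.12.27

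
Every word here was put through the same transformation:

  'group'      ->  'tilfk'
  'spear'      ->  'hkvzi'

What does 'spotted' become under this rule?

hklggvw

Each pair mirrors across the alphabet (g↔t, r↔i, o↔l): positions sum to 25. This is the alphabet-reversal cipher (Atbash): a becomes z, b becomes y, etc.
Applying it to spotted: s↔h, p↔k, o↔l, t↔g, t↔g, e↔v, d↔w.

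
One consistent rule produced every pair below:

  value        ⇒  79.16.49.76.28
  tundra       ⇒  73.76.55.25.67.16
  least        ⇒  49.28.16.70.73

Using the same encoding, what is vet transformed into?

v(#22)→79 and a(#1)→16: differences scale by 3, so n = 3·pos + 13. With a=1..z=26, the number is 3·pos + 13.
On vet: v=22→79, e=5→28, t=20→73.

79.28.73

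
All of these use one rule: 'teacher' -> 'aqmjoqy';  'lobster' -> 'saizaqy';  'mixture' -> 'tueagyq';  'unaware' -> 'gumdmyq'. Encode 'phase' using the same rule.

Vowels shift forward by 12 and consonants shift forward by 7.
For phase: p(cons)+7=w, h(cons)+7=o, a(vowel)+12=m, s(cons)+7=z, e(vowel)+12=q.

womzq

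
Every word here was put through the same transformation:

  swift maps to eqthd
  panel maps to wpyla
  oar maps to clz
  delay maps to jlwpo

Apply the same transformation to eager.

The output letters match the input read backwards, each shifted +11: swift reversed is tfiws. The word is reversed, then every letter is shifted forward by 11.
On eager: reverse → regae; then shift: r+11=c, e+11=p, g+11=r, a+11=l, e+11=p.

cprlp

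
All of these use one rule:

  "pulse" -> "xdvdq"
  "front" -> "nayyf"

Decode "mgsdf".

In pulse: p→x is +8, u→d is +9, l→v is +10, s→d is +11 — the shift increases by 1 each position. The shift increases by 1 at each position, starting from +8: 8, 9, 10, ….
Reversing it on mgsdf: m−8=e, g−9=x, s−10=i, d−11=s, f−12=t.

exist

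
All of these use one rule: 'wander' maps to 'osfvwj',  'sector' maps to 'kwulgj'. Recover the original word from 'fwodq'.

newly

Compare letters: w→o is +18, a→s is +18, n→f is +18 — a constant shift. Every letter moves 18 places later in the alphabet, wrapping around z→a.
Reversing it on fwodq: f−18=n, w−18=e, o−18=w, d−18=l, q−18=y.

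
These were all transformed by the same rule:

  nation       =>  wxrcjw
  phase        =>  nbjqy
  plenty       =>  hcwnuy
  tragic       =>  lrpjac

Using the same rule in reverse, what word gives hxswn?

Read the word backwards and shift each letter +9.
Reversing it on hxswn: shift back: h−9=y, x−9=o, s−9=j, w−9=n, n−9=e → yojne; then reverse → enjoy.

enjoy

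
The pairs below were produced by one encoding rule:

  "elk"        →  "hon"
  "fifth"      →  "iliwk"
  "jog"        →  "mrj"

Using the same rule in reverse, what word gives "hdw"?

Compare letters: e→h is +3, l→o is +3, k→n is +3 — a constant shift. It's a constant shift of +3 (ROT3).
Decoding hdw: h−3=e, d−3=a, w−3=t.

eat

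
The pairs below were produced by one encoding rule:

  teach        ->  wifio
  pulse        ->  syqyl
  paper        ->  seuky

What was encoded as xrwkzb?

unrest

In teach: t→w is +3, e→i is +4, a→f is +5, c→i is +6 — the shift increases by 1 each position. The shift increases by 1 at each position, starting from +3: 3, 4, 5, ….
Decoding xrwkzb: x−3=u, r−4=n, w−5=r, k−6=e, z−7=s, b−8=t.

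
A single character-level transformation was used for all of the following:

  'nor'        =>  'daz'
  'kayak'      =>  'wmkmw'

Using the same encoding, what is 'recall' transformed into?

xxmoqd

The output letters match the input read backwards, each shifted +12: nor reversed is ron. Two steps: reverse the string, then apply a Caesar shift of +12.
On recall: reverse → llacer; then shift: l+12=x, l+12=x, a+12=m, c+12=o, e+12=q, r+12=d.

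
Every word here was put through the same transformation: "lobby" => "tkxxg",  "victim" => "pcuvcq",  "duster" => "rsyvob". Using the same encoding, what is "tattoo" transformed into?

vavvkk

l(11)→t(19) and o(14)→k(10) fit y≡23x+0 (mod 26); the inverse of 23 mod 26 is 17. This is an affine cipher: with a=0,…,z=25, each position x becomes (23x+0) mod 26.
On tattoo: t(19)→23·19+0≡21=v; a(0)→23·0+0≡0=a; t(19)→23·19+0≡21=v; t(19)→23·19+0≡21=v; o(14)→23·14+0≡10=k; o(14)→23·14+0≡10=k (all mod 26).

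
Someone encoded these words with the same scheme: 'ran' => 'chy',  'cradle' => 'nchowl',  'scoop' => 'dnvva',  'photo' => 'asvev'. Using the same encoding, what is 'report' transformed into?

The shift depends on letter class: consonant r→c is +11, but vowel a→h is +7. The rule splits by letter class: vowels +7, consonants +11.
On report: r(cons)+11=c, e(vowel)+7=l, p(cons)+11=a, o(vowel)+7=v, r(cons)+11=c, t(cons)+11=e.

clavce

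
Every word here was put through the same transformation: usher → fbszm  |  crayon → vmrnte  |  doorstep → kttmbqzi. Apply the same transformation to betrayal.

gzqmrnra

u(20)→f(5) and s(18)→b(1) fit y≡15x+17 (mod 26); the inverse of 15 mod 26 is 7. Each letter's alphabet position (a=0..z=25) is mapped through 15·x+17 mod 26 — an affine cipher.
On betrayal: b(1)→15·1+17≡6=g; e(4)→15·4+17≡25=z; t(19)→15·19+17≡16=q; r(17)→15·17+17≡12=m; a(0)→15·0+17≡17=r; y(24)→15·24+17≡13=n; a(0)→15·0+17≡17=r; l(11)→15·11+17≡0=a (all mod 26).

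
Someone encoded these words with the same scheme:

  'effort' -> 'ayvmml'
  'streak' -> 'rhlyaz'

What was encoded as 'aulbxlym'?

frequent

Two steps: reverse the string, then apply a Caesar shift of +7.
Undoing it on aulbxlym: shift back: a−7=t, u−7=n, l−7=e, b−7=u, x−7=q, l−7=e, y−7=r, m−7=f → tneuqerf; then reverse → frequent.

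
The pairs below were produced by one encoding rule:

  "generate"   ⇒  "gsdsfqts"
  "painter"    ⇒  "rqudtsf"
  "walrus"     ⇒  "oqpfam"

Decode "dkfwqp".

normal

g(6)→g(6) and e(4)→s(18) fit y≡7x+16 (mod 26); the inverse of 7 mod 26 is 15. Each letter's alphabet position (a=0..z=25) is mapped through 7·x+16 mod 26 — an affine cipher.
Decoding dkfwqp: d(3)→15·(3−16)≡13=n; k(10)→15·(10−16)≡14=o; f(5)→15·(5−16)≡17=r; w(22)→15·(22−16)≡12=m; q(16)→15·(16−16)≡0=a; p(15)→15·(15−16)≡11=l (all mod 26).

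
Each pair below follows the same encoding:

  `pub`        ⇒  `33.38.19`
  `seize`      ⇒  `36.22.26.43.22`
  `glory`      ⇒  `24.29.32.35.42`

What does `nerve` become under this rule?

Letters become their 1-based position plus 17 (so a→18, b→19, …).
Applying it to nerve: n=14→31, e=5→22, r=18→35, v=22→39, e=5→22.

31.22.35.39.22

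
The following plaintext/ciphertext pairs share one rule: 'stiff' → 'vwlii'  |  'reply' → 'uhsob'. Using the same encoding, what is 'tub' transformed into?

wxe

Compare letters: s→v is +3, t→w is +3, i→l is +3 — a constant shift. It's a constant shift of +3 (ROT3).
For tub: t+3=w, u+3=x, b+3=e.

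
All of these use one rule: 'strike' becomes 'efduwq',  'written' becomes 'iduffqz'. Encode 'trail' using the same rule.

fdmux

Compare letters: s→e is +12, t→f is +12, r→d is +12 — a constant shift. Every letter moves 12 places later in the alphabet, wrapping around z→a.
For trail: t+12=f, r+12=d, a+12=m, i+12=u, l+12=x.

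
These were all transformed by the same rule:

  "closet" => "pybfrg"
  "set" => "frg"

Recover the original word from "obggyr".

This is a Caesar cipher with shift 13.
Reversing it on obggyr: o−13=b, b−13=o, g−13=t, g−13=t, y−13=l, r−13=e.

bottle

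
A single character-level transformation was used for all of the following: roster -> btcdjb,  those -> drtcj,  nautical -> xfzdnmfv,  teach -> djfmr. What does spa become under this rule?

The shift depends on letter class: consonant r→b is +10, but vowel o→t is +5. Vowels shift forward by 5 and consonants shift forward by 10.
Applying it to spa: s(cons)+10=c, p(cons)+10=z, a(vowel)+5=f.

czf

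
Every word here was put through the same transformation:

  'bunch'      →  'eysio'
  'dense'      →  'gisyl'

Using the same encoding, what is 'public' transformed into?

The shift increases by 1 at each position, starting from +3: 3, 4, 5, ….
Applying it to public: p+3=s, u+4=y, b+5=g, l+6=r, i+7=p, c+8=k.

sygrpk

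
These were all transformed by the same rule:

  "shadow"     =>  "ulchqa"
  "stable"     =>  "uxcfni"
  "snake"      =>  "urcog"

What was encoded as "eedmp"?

cabin

Shifts by position in shadow: pos 0: s→u (+2), pos 1: h→l (+4), pos 2: a→c (+2), pos 3: d→h (+4) — repeating every 2. The shifts repeat in a cycle of length 2: positions 0,1,… shift by +2, +4, then the pattern repeats.
Reversing it on eedmp: e−2=c, e−4=a, d−2=b, m−4=i, p−2=n.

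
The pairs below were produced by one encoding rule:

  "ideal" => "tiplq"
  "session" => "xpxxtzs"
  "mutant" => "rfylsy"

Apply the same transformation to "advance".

The shift depends on letter class: consonant d→i is +5, but vowel i→t is +11. Vowels shift forward by 11 and consonants shift forward by 5.
Applying it to advance: a(vowel)+11=l, d(cons)+5=i, v(cons)+5=a, a(vowel)+11=l, n(cons)+5=s, c(cons)+5=h, e(vowel)+11=p.

lialshp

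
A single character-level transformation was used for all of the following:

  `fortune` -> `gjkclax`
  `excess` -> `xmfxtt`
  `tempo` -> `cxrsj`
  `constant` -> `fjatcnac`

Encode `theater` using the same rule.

f(5)→g(6) and o(14)→j(9) fit y≡9x+13 (mod 26); the inverse of 9 mod 26 is 3. Each letter's alphabet position (a=0..z=25) is mapped through 9·x+13 mod 26 — an affine cipher.
For theater: t(19)→9·19+13≡2=c; h(7)→9·7+13≡24=y; e(4)→9·4+13≡23=x; a(0)→9·0+13≡13=n; t(19)→9·19+13≡2=c; e(4)→9·4+13≡23=x; r(17)→9·17+13≡10=k (all mod 26).

cyxncxk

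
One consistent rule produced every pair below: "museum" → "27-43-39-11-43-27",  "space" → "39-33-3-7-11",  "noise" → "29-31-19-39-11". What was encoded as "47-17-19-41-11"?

m(#13)→27 and u(#21)→43: differences scale by 2, so n = 2·pos + 1. Each letter becomes 2×(its alphabet position, a=1..z=26) + 1.
Reversing it on 47-17-19-41-11: 47→(47−1)÷2=23=w, 17→(17−1)÷2=8=h, 19→(19−1)÷2=9=i, 41→(41−1)÷2=20=t, 11→(11−1)÷2=5=e.

white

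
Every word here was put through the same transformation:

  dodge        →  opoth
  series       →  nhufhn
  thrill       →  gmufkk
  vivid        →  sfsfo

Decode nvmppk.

d(3)→o(14) and o(14)→p(15) fit y≡19x+9 (mod 26); the inverse of 19 mod 26 is 11. Each letter's alphabet position (a=0..z=25) is mapped through 19·x+9 mod 26 — an affine cipher.
Reversing it on nvmppk: n(13)→11·(13−9)≡18=s; v(21)→11·(21−9)≡2=c; m(12)→11·(12−9)≡7=h; p(15)→11·(15−9)≡14=o; p(15)→11·(15−9)≡14=o; k(10)→11·(10−9)≡11=l (all mod 26).

school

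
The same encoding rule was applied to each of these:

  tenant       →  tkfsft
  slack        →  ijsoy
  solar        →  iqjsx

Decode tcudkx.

t(19)→t(19) and e(4)→k(10) fit y≡11x+18 (mod 26); the inverse of 11 mod 26 is 19. Treating letters as 0–25, the rule is x ↦ 11x + 18 (mod 26).
Decoding tcudkx: t(19)→19·(19−18)≡19=t; c(2)→19·(2−18)≡8=i; u(20)→19·(20−18)≡12=m; d(3)→19·(3−18)≡1=b; k(10)→19·(10−18)≡4=e; x(23)→19·(23−18)≡17=r (all mod 26).

timber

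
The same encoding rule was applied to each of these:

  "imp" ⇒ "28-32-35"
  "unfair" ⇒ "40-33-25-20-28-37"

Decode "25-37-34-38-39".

frost

i is letter #9 and maps to 28: an offset of 19. Each letter is replaced by its alphabet position (a=1..z=26) + 19.
Undoing it on 25-37-34-38-39: 25→(25−19)÷1=6=f, 37→(37−19)÷1=18=r, 34→(34−19)÷1=15=o, 38→(38−19)÷1=19=s, 39→(39−19)÷1=20=t.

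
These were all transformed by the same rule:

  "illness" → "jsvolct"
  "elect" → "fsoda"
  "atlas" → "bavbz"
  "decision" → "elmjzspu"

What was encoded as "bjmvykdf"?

accuracy

Shifts by position in illness: pos 0: i→j (+1), pos 1: l→s (+7), pos 2: l→v (+10), pos 3: n→o (+1), pos 4: e→l (+7), pos 5: s→c (+10) — repeating every 3. It's a Vigenère-style cipher with numeric key [1,7,10]: position i shifts by key[i mod 3].
Undoing it on bjmvykdf: b−1=a, j−7=c, m−10=c, v−1=u, y−7=r, k−10=a, d−1=c, f−7=y.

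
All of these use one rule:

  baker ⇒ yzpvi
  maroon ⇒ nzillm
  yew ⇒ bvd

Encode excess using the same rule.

vcxvhh

Each pair mirrors across the alphabet (b↔y, a↔z, k↔p): positions sum to 25. Each letter is replaced by its mirror in the alphabet: a↔z, b↔y, c↔x, and so on (the Atbash cipher).
On excess: e↔v, x↔c, c↔x, e↔v, s↔h, s↔h.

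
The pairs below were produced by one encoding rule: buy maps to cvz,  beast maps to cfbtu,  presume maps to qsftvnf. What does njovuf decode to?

Compare letters: b→c is +1, u→v is +1, y→z is +1 — a constant shift. Every letter moves 1 place later in the alphabet, wrapping around z→a.
Reversing it on njovuf: n−1=m, j−1=i, o−1=n, v−1=u, u−1=t, f−1=e.

minute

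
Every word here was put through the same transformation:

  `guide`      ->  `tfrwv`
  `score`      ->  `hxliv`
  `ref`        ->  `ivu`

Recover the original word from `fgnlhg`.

utmost

Each pair mirrors across the alphabet (g↔t, u↔f, i↔r): positions sum to 25. Letters are reflected about the middle of the alphabet (position → 25−position): Atbash.
Undoing it on fgnlhg: f↔u, g↔t, n↔m, l↔o, h↔s, g↔t.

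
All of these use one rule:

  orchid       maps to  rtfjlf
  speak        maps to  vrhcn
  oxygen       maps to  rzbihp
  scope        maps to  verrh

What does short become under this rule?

vjrtw

A repeating key of period 2 is used — shifts +3, +2 over and over.
Applying it to short: s+3=v, h+2=j, o+3=r, r+2=t, t+3=w.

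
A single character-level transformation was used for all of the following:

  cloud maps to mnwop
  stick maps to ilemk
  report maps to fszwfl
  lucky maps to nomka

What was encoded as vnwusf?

Each letter's alphabet position (a=0..z=25) is mapped through 3·x+6 mod 26 — an affine cipher.
Undoing it on vnwusf: v(21)→9·(21−6)≡5=f; n(13)→9·(13−6)≡11=l; w(22)→9·(22−6)≡14=o; u(20)→9·(20−6)≡22=w; s(18)→9·(18−6)≡4=e; f(5)→9·(5−6)≡17=r (all mod 26).

flower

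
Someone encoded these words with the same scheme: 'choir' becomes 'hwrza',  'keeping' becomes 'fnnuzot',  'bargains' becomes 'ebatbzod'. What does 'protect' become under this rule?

Treating letters as 0–25, the rule is x ↦ 3x + 1 (mod 26).
On protect: p(15)→3·15+1≡20=u; r(17)→3·17+1≡0=a; o(14)→3·14+1≡17=r; t(19)→3·19+1≡6=g; e(4)→3·4+1≡13=n; c(2)→3·2+1≡7=h; t(19)→3·19+1≡6=g (all mod 26).

uargnhg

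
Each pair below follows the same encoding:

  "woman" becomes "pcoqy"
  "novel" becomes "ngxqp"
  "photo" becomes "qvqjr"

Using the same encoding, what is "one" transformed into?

The output letters match the input read backwards, each shifted +2: woman reversed is namow. The word is reversed, then every letter is shifted forward by 2.
For one: reverse → eno; then shift: e+2=g, n+2=p, o+2=q.

gpq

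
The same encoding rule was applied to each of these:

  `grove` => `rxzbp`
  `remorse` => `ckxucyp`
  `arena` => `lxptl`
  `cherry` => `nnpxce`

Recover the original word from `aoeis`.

pitch

The shifts repeat in a cycle of length 2: positions 0,1,… shift by +11, +6, then the pattern repeats.
Undoing it on aoeis: a−11=p, o−6=i, e−11=t, i−6=c, s−11=h.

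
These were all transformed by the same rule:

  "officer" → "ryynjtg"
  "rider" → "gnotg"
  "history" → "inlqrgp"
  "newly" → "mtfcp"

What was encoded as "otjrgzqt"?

o(14)→r(17) and f(5)→y(24) fit y≡5x+25 (mod 26); the inverse of 5 mod 26 is 21. This is an affine cipher: with a=0,…,z=25, each position x becomes (5x+25) mod 26.
Reversing it on otjrgzqt: o(14)→21·(14−25)≡3=d; t(19)→21·(19−25)≡4=e; j(9)→21·(9−25)≡2=c; r(17)→21·(17−25)≡14=o; g(6)→21·(6−25)≡17=r; z(25)→21·(25−25)≡0=a; q(16)→21·(16−25)≡19=t; t(19)→21·(19−25)≡4=e (all mod 26).

decorate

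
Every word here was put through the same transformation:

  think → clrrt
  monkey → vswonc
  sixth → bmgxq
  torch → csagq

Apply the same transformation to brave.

kvjzn

A repeating key of period 2 is used — shifts +9, +4 over and over.
Applying it to brave: b+9=k, r+4=v, a+9=j, v+4=z, e+9=n.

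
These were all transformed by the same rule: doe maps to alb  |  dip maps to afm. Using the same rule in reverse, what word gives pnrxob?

Compare letters: d→a is +23, o→l is +23, e→b is +23 — a constant shift. Each letter is shifted forward by 23 in the alphabet (a Caesar shift of +23).
Undoing it on pnrxob: p−23=s, n−23=q, r−23=u, x−23=a, o−23=r, b−23=e.

square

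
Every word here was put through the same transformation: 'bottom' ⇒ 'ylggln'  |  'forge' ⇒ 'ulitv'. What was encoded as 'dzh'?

was

Letters are reflected about the middle of the alphabet (position → 25−position): Atbash.
Reversing it on dzh: d↔w, z↔a, h↔s.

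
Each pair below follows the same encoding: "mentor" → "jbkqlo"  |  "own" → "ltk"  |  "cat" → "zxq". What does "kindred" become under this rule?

Every letter moves 23 places later in the alphabet, wrapping around z→a.
For kindred: k+23=h, i+23=f, n+23=k, d+23=a, r+23=o, e+23=b, d+23=a.

hfkaoba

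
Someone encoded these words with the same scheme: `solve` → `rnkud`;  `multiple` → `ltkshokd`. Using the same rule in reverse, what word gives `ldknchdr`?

It's a constant shift of +25 (ROT25).
Undoing it on ldknchdr: l−25=m, d−25=e, k−25=l, n−25=o, c−25=d, h−25=i, d−25=e, r−25=s.

melodies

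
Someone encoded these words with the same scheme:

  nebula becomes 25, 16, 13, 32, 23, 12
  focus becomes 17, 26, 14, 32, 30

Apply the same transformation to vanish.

33, 12, 25, 20, 30, 19

Letters become their 1-based position plus 11 (so a→12, b→13, …).
For vanish: v=22→33, a=1→12, n=14→25, i=9→20, s=19→30, h=8→19.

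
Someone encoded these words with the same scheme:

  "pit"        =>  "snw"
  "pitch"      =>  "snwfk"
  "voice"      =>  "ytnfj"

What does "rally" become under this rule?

The rule splits by letter class: vowels +5, consonants +3.
Applying it to rally: r(cons)+3=u, a(vowel)+5=f, l(cons)+3=o, l(cons)+3=o, y(cons)+3=b.

ufoob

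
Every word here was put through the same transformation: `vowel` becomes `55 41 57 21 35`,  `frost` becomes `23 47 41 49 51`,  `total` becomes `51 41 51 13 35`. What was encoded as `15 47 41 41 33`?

brook

The formula is n = 2×(alphabet index, a=1) + 11.
Decoding 15 47 41 41 33: 15→(15−11)÷2=2=b, 47→(47−11)÷2=18=r, 41→(41−11)÷2=15=o, 41→(41−11)÷2=15=o, 33→(33−11)÷2=11=k.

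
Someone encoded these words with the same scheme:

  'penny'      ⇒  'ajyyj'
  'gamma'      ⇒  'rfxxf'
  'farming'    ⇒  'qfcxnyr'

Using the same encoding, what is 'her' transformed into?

sjc

The shift depends on letter class: consonant p→a is +11, but vowel e→j is +5. Vowels shift forward by 5 and consonants shift forward by 11.
On her: h(cons)+11=s, e(vowel)+5=j, r(cons)+11=c.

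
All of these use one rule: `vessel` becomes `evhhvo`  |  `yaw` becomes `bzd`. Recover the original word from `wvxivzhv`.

Each pair mirrors across the alphabet (v↔e, e↔v, s↔h): positions sum to 25. Letters are reflected about the middle of the alphabet (position → 25−position): Atbash.
Undoing it on wvxivzhv: w↔d, v↔e, x↔c, i↔r, v↔e, z↔a, h↔s, v↔e.

decrease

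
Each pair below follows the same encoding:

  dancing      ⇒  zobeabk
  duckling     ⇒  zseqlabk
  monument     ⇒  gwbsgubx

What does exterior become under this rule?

d(3)→z(25) and a(0)→o(14) fit y≡21x+14 (mod 26); the inverse of 21 mod 26 is 5. Each letter's alphabet position (a=0..z=25) is mapped through 21·x+14 mod 26 — an affine cipher.
Applying it to exterior: e(4)→21·4+14≡20=u; x(23)→21·23+14≡3=d; t(19)→21·19+14≡23=x; e(4)→21·4+14≡20=u; r(17)→21·17+14≡7=h; i(8)→21·8+14≡0=a; o(14)→21·14+14≡22=w; r(17)→21·17+14≡7=h (all mod 26).

udxuhawh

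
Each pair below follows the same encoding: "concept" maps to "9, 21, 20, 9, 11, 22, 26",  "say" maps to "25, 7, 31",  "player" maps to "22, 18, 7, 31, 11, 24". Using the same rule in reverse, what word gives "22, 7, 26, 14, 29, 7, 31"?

pathway

c is letter #3 and maps to 9: an offset of 6. Letters become their 1-based position plus 6 (so a→7, b→8, …).
Undoing it on 22, 7, 26, 14, 29, 7, 31: 22→(22−6)÷1=16=p, 7→(7−6)÷1=1=a, 26→(26−6)÷1=20=t, 14→(14−6)÷1=8=h, 29→(29−6)÷1=23=w, 7→(7−6)÷1=1=a, 31→(31−6)÷1=25=y.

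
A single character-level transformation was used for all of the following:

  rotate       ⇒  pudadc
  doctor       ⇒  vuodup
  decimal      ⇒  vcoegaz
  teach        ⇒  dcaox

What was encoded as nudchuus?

Each letter's alphabet position (a=0..z=25) is mapped through 7·x+0 mod 26 — an affine cipher.
Reversing it on nudchuus: n(13)→15·(13−0)≡13=n; u(20)→15·(20−0)≡14=o; d(3)→15·(3−0)≡19=t; c(2)→15·(2−0)≡4=e; h(7)→15·(7−0)≡1=b; u(20)→15·(20−0)≡14=o; u(20)→15·(20−0)≡14=o; s(18)→15·(18−0)≡10=k (all mod 26).

notebook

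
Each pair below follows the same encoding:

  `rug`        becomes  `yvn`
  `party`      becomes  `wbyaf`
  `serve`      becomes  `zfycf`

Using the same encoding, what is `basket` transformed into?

ibzrfa

The shift depends on letter class: consonant r→y is +7, but vowel u→v is +1. The rule splits by letter class: vowels +1, consonants +7.
For basket: b(cons)+7=i, a(vowel)+1=b, s(cons)+7=z, k(cons)+7=r, e(vowel)+1=f, t(cons)+7=a.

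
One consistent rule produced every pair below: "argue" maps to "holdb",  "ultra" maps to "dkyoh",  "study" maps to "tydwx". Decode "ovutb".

rinse

a(0)→h(7) and r(17)→o(14) fit y≡5x+7 (mod 26); the inverse of 5 mod 26 is 21. Each letter's alphabet position (a=0..z=25) is mapped through 5·x+7 mod 26 — an affine cipher.
Undoing it on ovutb: o(14)→21·(14−7)≡17=r; v(21)→21·(21−7)≡8=i; u(20)→21·(20−7)≡13=n; t(19)→21·(19−7)≡18=s; b(1)→21·(1−7)≡4=e (all mod 26).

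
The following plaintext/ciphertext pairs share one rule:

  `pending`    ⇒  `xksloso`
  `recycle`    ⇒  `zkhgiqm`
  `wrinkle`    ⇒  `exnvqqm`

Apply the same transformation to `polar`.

xuqix

Shifts by position in pending: pos 0: p→x (+8), pos 1: e→k (+6), pos 2: n→s (+5), pos 3: d→l (+8), pos 4: i→o (+6), pos 5: n→s (+5) — repeating every 3. A repeating key of period 3 is used — shifts +8, +6, +5 over and over.
Applying it to polar: p+8=x, o+6=u, l+5=q, a+8=i, r+6=x.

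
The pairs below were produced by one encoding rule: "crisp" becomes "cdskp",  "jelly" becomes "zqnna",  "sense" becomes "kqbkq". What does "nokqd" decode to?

c(2)→c(2) and r(17)→d(3) fit y≡7x+14 (mod 26); the inverse of 7 mod 26 is 15. This is an affine cipher: with a=0,…,z=25, each position x becomes (7x+14) mod 26.
Decoding nokqd: n(13)→15·(13−14)≡11=l; o(14)→15·(14−14)≡0=a; k(10)→15·(10−14)≡18=s; q(16)→15·(16−14)≡4=e; d(3)→15·(3−14)≡17=r (all mod 26).

laser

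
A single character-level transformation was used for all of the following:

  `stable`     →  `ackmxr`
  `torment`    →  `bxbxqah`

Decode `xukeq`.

plate

The shift increases by 1 at each position, starting from +8: 8, 9, 10, ….
Decoding xukeq: x−8=p, u−9=l, k−10=a, e−11=t, q−12=e.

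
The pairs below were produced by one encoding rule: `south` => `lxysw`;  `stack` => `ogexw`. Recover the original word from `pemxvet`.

Read the word backwards and shift each letter +4.
Reversing it on pemxvet: shift back: p−4=l, e−4=a, m−4=i, x−4=t, v−4=r, e−4=a, t−4=p → laitrap; then reverse → partial.

partial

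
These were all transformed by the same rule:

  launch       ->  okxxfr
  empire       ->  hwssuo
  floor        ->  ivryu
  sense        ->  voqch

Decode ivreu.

flour

The shifts repeat in a cycle of length 2: positions 0,1,… shift by +3, +10, then the pattern repeats.
Reversing it on ivreu: i−3=f, v−10=l, r−3=o, e−10=u, u−3=r.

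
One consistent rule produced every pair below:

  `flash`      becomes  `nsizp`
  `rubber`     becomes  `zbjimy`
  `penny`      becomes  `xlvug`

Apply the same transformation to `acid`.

A repeating key of period 2 is used — shifts +8, +7 over and over.
On acid: a+8=i, c+7=j, i+8=q, d+7=k.

ijqk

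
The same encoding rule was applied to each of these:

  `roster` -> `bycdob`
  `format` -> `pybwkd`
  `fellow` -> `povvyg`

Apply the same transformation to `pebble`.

Compare letters: r→b is +10, o→y is +10, s→c is +10 — a constant shift. Each letter is shifted forward by 10 in the alphabet (a Caesar shift of +10).
On pebble: p+10=z, e+10=o, b+10=l, b+10=l, l+10=v, e+10=o.

zollvo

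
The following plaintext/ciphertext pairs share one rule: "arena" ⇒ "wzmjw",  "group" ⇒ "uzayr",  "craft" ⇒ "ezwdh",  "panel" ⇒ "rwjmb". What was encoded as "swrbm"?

Treating letters as 0–25, the rule is x ↦ 17x + 22 (mod 26).
Decoding swrbm: s(18)→23·(18−22)≡12=m; w(22)→23·(22−22)≡0=a; r(17)→23·(17−22)≡15=p; b(1)→23·(1−22)≡11=l; m(12)→23·(12−22)≡4=e (all mod 26).

maple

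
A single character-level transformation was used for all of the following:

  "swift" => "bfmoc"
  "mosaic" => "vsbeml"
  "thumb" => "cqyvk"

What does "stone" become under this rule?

bcswi

The shift depends on letter class: consonant s→b is +9, but vowel i→m is +4. The rule splits by letter class: vowels +4, consonants +9.
Applying it to stone: s(cons)+9=b, t(cons)+9=c, o(vowel)+4=s, n(cons)+9=w, e(vowel)+4=i.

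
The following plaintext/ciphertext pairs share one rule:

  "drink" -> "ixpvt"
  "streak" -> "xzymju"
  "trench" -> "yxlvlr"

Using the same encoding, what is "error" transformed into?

jxywa

In drink: d→i is +5, r→x is +6, i→p is +7, n→v is +8 — the shift increases by 1 each position. Letter i (0-indexed) is shifted by i+5, so successive shifts are 5, 6, 7, ….
Applying it to error: e+5=j, r+6=x, r+7=y, o+8=w, r+9=a.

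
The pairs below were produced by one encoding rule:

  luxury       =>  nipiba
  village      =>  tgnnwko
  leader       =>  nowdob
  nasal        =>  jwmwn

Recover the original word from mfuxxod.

l(11)→n(13) and u(20)→i(8) fit y≡11x+22 (mod 26); the inverse of 11 mod 26 is 19. Treating letters as 0–25, the rule is x ↦ 11x + 22 (mod 26).
Reversing it on mfuxxod: m(12)→19·(12−22)≡18=s; f(5)→19·(5−22)≡15=p; u(20)→19·(20−22)≡14=o; x(23)→19·(23−22)≡19=t; x(23)→19·(23−22)≡19=t; o(14)→19·(14−22)≡4=e; d(3)→19·(3−22)≡3=d (all mod 26).

spotted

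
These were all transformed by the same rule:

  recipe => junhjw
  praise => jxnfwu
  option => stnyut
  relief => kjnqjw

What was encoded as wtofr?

major

The word is reversed, then every letter is shifted forward by 5.
Decoding wtofr: shift back: w−5=r, t−5=o, o−5=j, f−5=a, r−5=m → rojam; then reverse → major.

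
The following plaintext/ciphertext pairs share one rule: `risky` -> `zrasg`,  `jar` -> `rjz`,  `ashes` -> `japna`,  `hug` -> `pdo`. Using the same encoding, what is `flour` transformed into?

Two shifts are in play — +9 for a/e/i/o/u, +8 for every other letter.
On flour: f(cons)+8=n, l(cons)+8=t, o(vowel)+9=x, u(vowel)+9=d, r(cons)+8=z.

ntxdz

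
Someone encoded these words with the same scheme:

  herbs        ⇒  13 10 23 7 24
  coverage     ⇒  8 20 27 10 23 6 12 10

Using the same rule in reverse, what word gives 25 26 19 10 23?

h is letter #8 and maps to 13: an offset of 5. The number is (letter's place in the alphabet, a=1) + 5.
Undoing it on 25 26 19 10 23: 25→(25−5)÷1=20=t, 26→(26−5)÷1=21=u, 19→(19−5)÷1=14=n, 10→(10−5)÷1=5=e, 23→(23−5)÷1=18=r.

tuner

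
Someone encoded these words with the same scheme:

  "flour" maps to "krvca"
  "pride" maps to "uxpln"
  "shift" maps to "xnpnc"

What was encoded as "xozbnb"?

sister

Each letter shifts forward by (position + 5), i.e. 5, 6, 7, … — the shift grows by one for each successive letter.
Reversing it on xozbnb: x−5=s, o−6=i, z−7=s, b−8=t, n−9=e, b−10=r.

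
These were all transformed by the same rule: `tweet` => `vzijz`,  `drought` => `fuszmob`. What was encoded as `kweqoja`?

Each letter shifts forward by (position + 2), i.e. 2, 3, 4, … — the shift grows by one for each successive letter.
Reversing it on kweqoja: k−2=i, w−3=t, e−4=a, q−5=l, o−6=i, j−7=c, a−8=s.

italics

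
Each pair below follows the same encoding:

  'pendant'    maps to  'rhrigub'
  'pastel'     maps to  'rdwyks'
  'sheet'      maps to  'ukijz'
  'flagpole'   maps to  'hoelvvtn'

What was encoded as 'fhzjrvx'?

develop

In pendant: p→r is +2, e→h is +3, n→r is +4, d→i is +5 — the shift increases by 1 each position. The shift increases by 1 at each position, starting from +2: 2, 3, 4, ….
Reversing it on fhzjrvx: f−2=d, h−3=e, z−4=v, j−5=e, r−6=l, v−7=o, x−8=p.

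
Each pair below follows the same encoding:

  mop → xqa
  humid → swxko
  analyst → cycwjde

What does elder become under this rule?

gwogc

The shift depends on letter class: consonant m→x is +11, but vowel o→q is +2. Vowels shift forward by 2 and consonants shift forward by 11.
Applying it to elder: e(vowel)+2=g, l(cons)+11=w, d(cons)+11=o, e(vowel)+2=g, r(cons)+11=c.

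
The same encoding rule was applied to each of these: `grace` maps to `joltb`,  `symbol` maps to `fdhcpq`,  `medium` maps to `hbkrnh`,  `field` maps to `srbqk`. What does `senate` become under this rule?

fbylwb

Each letter's alphabet position (a=0..z=25) is mapped through 17·x+11 mod 26 — an affine cipher.
For senate: s(18)→17·18+11≡5=f; e(4)→17·4+11≡1=b; n(13)→17·13+11≡24=y; a(0)→17·0+11≡11=l; t(19)→17·19+11≡22=w; e(4)→17·4+11≡1=b (all mod 26).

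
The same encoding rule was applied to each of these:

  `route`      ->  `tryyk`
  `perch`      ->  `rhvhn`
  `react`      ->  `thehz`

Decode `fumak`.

In route: r→t is +2, o→r is +3, u→y is +4, t→y is +5 — the shift increases by 1 each position. Letter i (0-indexed) is shifted by i+2, so successive shifts are 2, 3, 4, ….
Decoding fumak: f−2=d, u−3=r, m−4=i, a−5=v, k−6=e.

drive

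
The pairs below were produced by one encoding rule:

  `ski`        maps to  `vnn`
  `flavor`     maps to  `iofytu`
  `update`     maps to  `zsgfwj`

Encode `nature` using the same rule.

qfwzuj

The shift depends on letter class: consonant s→v is +3, but vowel i→n is +5. Two shifts are in play — +5 for a/e/i/o/u, +3 for every other letter.
Applying it to nature: n(cons)+3=q, a(vowel)+5=f, t(cons)+3=w, u(vowel)+5=z, r(cons)+3=u, e(vowel)+5=j.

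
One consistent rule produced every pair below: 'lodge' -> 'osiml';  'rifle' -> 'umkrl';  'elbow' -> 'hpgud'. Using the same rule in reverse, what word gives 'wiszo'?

Letter i (0-indexed) is shifted by i+3, so successive shifts are 3, 4, 5, ….
Undoing it on wiszo: w−3=t, i−4=e, s−5=n, z−6=t, o−7=h.

tenth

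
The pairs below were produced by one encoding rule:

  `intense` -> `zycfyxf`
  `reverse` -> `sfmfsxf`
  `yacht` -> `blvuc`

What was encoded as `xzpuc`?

i(8)→z(25) and n(13)→y(24) fit y≡5x+11 (mod 26); the inverse of 5 mod 26 is 21. Each letter's alphabet position (a=0..z=25) is mapped through 5·x+11 mod 26 — an affine cipher.
Undoing it on xzpuc: x(23)→21·(23−11)≡18=s; z(25)→21·(25−11)≡8=i; p(15)→21·(15−11)≡6=g; u(20)→21·(20−11)≡7=h; c(2)→21·(2−11)≡19=t (all mod 26).

sight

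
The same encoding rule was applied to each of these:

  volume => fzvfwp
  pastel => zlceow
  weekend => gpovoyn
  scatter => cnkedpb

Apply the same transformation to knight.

uysrre

Shifts by position in volume: pos 0: v→f (+10), pos 1: o→z (+11), pos 2: l→v (+10), pos 3: u→f (+11) — repeating every 2. It's a Vigenère-style cipher with numeric key [10,11]: position i shifts by key[i mod 2].
For knight: k+10=u, n+11=y, i+10=s, g+11=r, h+10=r, t+11=e.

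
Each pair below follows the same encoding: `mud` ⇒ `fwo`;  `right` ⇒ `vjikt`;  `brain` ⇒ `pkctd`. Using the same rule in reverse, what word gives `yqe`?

cow

The output letters match the input read backwards, each shifted +2: mud reversed is dum. The word is reversed, then every letter is shifted forward by 2.
Decoding yqe: shift back: y−2=w, q−2=o, e−2=c → woc; then reverse → cow.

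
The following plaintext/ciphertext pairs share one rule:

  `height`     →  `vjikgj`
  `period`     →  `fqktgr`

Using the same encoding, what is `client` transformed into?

vpgkne

Read the word backwards and shift each letter +2.
For client: reverse → tneilc; then shift: t+2=v, n+2=p, e+2=g, i+2=k, l+2=n, c+2=e.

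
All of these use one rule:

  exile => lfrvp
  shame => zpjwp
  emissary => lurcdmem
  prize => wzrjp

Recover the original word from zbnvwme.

stellar

Each letter shifts forward by (position + 7), i.e. 7, 8, 9, … — the shift grows by one for each successive letter.
Decoding zbnvwme: z−7=s, b−8=t, n−9=e, v−10=l, w−11=l, m−12=a, e−13=r.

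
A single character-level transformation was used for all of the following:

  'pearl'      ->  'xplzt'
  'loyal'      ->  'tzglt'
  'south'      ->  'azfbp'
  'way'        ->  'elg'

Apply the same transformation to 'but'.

The shift depends on letter class: consonant p→x is +8, but vowel e→p is +11. Two shifts are in play — +11 for a/e/i/o/u, +8 for every other letter.
For but: b(cons)+8=j, u(vowel)+11=f, t(cons)+8=b.

jfb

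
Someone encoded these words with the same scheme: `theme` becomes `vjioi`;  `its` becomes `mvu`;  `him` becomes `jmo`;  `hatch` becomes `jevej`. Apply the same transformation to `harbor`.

Vowels shift forward by 4 and consonants shift forward by 2.
For harbor: h(cons)+2=j, a(vowel)+4=e, r(cons)+2=t, b(cons)+2=d, o(vowel)+4=s, r(cons)+2=t.

jetdst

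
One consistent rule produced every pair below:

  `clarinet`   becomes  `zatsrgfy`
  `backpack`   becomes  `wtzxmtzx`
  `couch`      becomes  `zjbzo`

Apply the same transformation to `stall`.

c(2)→z(25) and l(11)→a(0) fit y≡3x+19 (mod 26); the inverse of 3 mod 26 is 9. This is an affine cipher: with a=0,…,z=25, each position x becomes (3x+19) mod 26.
For stall: s(18)→3·18+19≡21=v; t(19)→3·19+19≡24=y; a(0)→3·0+19≡19=t; l(11)→3·11+19≡0=a; l(11)→3·11+19≡0=a (all mod 26).

vytaa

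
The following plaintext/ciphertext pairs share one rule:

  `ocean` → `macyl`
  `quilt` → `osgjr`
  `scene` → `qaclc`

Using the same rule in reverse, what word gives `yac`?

Compare letters: o→m is +24, c→a is +24, e→c is +24 — a constant shift. It's a constant shift of +24 (ROT24).
Decoding yac: y−24=a, a−24=c, c−24=e.

ace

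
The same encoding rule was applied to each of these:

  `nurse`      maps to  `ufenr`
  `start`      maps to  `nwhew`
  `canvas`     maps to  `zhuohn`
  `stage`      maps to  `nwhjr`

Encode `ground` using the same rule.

Each letter's alphabet position (a=0..z=25) is mapped through 9·x+7 mod 26 — an affine cipher.
For ground: g(6)→9·6+7≡9=j; r(17)→9·17+7≡4=e; o(14)→9·14+7≡3=d; u(20)→9·20+7≡5=f; n(13)→9·13+7≡20=u; d(3)→9·3+7≡8=i (all mod 26).

jedfui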